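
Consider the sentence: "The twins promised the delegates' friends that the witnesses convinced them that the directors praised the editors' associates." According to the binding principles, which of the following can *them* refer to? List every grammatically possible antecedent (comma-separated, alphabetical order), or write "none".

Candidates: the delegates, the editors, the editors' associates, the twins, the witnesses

*them* is a pronoun; Principle B requires it to be free in its binding domain — the clause headed by 'convinced'.
— the delegates: possessor inside the object DP of the matrix clause; does not c-command the pronoun — Principle B does not apply; allowed.
— the editors: possessor inside the object DP of the clause headed by 'praised'; is c-commanded by the pronoun; coreference would bind this R-expression — blocked (Principle C).
— the editors' associates: object of the clause headed by 'praised'; is c-commanded by the pronoun; coreference would bind this R-expression — blocked (Principle C).
— the twins: subject of the matrix clause; c-commands the pronoun but lies outside its binding domain — allowed.
— the witnesses: subject of the clause headed by 'convinced'; c-commands the pronoun within its binding domain — blocked (Principle B).

the delegates, the twins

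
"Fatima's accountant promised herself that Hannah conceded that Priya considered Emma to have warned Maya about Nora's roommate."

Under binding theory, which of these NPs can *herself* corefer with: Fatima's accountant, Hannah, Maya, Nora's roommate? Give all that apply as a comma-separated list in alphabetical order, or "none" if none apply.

Fatima's accountant

*herself* is a reflexive; Principle A requires it to be bound within its binding domain — the matrix clause.
— Fatima's accountant: subject of the matrix clause; c-commands the reflexive within its binding domain — allowed (Principle A).
— Hannah: subject of the clause headed by 'conceded'; does not c-command the reflexive — cannot bind it (Principle A).
— Maya: object of the clause headed by 'warned'; does not c-command the reflexive — cannot bind it (Principle A).
— Nora's roommate: second object of the clause headed by 'warned'; does not c-command the reflexive — cannot bind it (Principle A).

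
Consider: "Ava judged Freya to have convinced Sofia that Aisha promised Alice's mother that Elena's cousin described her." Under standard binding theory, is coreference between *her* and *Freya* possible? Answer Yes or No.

Yes

*Freya* is an R-expression; Principle C requires it to be free (not bound by any c-commanding expression).
— her: object of the clause headed by 'described'; the pronoun does not c-command the R-expression — coreference allowed.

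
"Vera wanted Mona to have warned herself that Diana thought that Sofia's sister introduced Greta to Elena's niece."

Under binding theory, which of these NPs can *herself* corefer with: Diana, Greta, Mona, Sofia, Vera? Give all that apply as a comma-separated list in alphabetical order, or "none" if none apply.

Mona

*herself* is a reflexive; Principle A requires it to be bound within its binding domain — the clause headed by 'warned'.
— Diana: subject of the clause headed by 'thought'; does not c-command the reflexive — cannot bind it (Principle A).
— Greta: object of the clause headed by 'introduced'; does not c-command the reflexive — cannot bind it (Principle A).
— Mona: subject of the clause headed by 'warned'; c-commands the reflexive within its binding domain — allowed (Principle A).
— Sofia: possessor inside the subject DP of the clause headed by 'introduced'; does not c-command the reflexive — cannot bind it (Principle A).
— Vera: subject of the matrix clause; c-commands the reflexive but lies outside its binding domain — cannot bind it (Principle A).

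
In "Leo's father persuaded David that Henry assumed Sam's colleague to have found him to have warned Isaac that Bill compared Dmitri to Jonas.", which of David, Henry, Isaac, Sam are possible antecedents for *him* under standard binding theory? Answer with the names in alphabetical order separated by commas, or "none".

David, Henry, Sam

*him* is a pronoun; Principle B requires it to be free in its binding domain — the clause headed by 'found'.
— David: object of the matrix clause; c-commands the pronoun but lies outside its binding domain — allowed.
— Henry: subject of the clause headed by 'assumed'; c-commands the pronoun but lies outside its binding domain — allowed.
— Isaac: object of the clause headed by 'warned'; is c-commanded by the pronoun; coreference would bind this R-expression — blocked (Principle C).
— Sam: possessor inside the subject DP of the clause headed by 'found'; does not c-command the pronoun — Principle B does not apply; allowed.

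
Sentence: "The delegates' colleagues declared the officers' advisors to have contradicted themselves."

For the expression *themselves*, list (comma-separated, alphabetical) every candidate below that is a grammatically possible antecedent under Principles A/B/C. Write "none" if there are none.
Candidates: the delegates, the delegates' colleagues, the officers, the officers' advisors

the officers' advisors

*themselves* is a reflexive; Principle A requires it to be bound within its binding domain — the clause headed by 'contradicted'.
— the delegates: possessor inside the subject DP of the matrix clause; does not c-command the reflexive — cannot bind it (Principle A).
— the delegates' colleagues: subject of the matrix clause; c-commands the reflexive but lies outside its binding domain — cannot bind it (Principle A).
— the officers: possessor inside the subject DP of the clause headed by 'contradicted'; does not c-command the reflexive — cannot bind it (Principle A).
— the officers' advisors: subject of the clause headed by 'contradicted'; c-commands the reflexive within its binding domain — allowed (Principle A).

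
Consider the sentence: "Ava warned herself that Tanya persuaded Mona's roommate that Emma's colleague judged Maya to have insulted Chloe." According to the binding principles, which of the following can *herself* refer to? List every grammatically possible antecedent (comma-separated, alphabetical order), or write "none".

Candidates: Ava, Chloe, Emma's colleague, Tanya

*herself* is a reflexive; Principle A requires it to be bound within its binding domain — the matrix clause.
— Ava: subject of the matrix clause; c-commands the reflexive within its binding domain — allowed (Principle A).
— Chloe: object of the clause headed by 'insulted'; does not c-command the reflexive — cannot bind it (Principle A).
— Emma's colleague: subject of the clause headed by 'judged'; does not c-command the reflexive — cannot bind it (Principle A).
— Tanya: subject of the clause headed by 'persuaded'; does not c-command the reflexive — cannot bind it (Principle A).

Ava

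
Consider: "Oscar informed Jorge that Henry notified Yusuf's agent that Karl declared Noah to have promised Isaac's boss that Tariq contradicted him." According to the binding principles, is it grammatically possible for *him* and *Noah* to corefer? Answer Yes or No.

*him* is a pronoun; Principle B requires it to be free in its binding domain — the clause headed by 'contradicted'.
— Noah: subject of the clause headed by 'promised'; c-commands the pronoun but lies outside its binding domain — allowed.

Yes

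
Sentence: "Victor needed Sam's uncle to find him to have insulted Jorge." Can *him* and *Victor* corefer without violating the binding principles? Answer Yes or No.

*Victor* is an R-expression; Principle C requires it to be free (not bound by any c-commanding expression).
— him: subject of the clause headed by 'insulted'; the pronoun does not c-command the R-expression — coreference allowed.

Yes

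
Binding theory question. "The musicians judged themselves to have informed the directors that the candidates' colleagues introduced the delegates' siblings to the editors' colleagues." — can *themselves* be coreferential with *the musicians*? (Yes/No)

Yes

*themselves* is a reflexive; Principle A requires it to be bound within its binding domain — the matrix clause.
— the musicians: subject of the matrix clause; c-commands the reflexive within its binding domain — allowed (Principle A).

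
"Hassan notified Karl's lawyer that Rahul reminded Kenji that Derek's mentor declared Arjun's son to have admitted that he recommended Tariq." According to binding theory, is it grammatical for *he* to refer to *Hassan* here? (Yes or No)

*Hassan* is an R-expression; Principle C requires it to be free (not bound by any c-commanding expression).
— he: subject of the clause headed by 'recommended'; the pronoun does not c-command the R-expression — coreference allowed.

Yes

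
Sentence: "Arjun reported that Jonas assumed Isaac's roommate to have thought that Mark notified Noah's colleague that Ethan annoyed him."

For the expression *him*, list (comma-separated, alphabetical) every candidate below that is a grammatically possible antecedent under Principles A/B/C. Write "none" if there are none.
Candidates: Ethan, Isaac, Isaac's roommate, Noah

*him* is a pronoun; Principle B requires it to be free in its binding domain — the clause headed by 'annoyed'.
— Ethan: subject of the clause headed by 'annoyed'; c-commands the pronoun within its binding domain — blocked (Principle B).
— Isaac: possessor inside the subject DP of the clause headed by 'thought'; does not c-command the pronoun — Principle B does not apply; allowed.
— Isaac's roommate: subject of the clause headed by 'thought'; c-commands the pronoun but lies outside its binding domain — allowed.
— Noah: possessor inside the object DP of the clause headed by 'notified'; does not c-command the pronoun — Principle B does not apply; allowed.

Isaac, Isaac's roommate, Noah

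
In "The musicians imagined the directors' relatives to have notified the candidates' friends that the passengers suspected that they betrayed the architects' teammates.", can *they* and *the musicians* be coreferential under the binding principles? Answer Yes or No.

*the musicians* is an R-expression; Principle C requires it to be free (not bound by any c-commanding expression).
— they: subject of the clause headed by 'betrayed'; the pronoun does not c-command the R-expression — coreference allowed.

Yes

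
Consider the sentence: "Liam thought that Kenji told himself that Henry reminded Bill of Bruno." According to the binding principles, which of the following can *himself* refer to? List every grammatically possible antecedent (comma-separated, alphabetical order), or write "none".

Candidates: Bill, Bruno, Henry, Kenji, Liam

Kenji

*himself* is a reflexive; Principle A requires it to be bound within its binding domain — the clause headed by 'told'.
— Bill: object of the clause headed by 'reminded'; does not c-command the reflexive — cannot bind it (Principle A).
— Bruno: second object of the clause headed by 'reminded'; does not c-command the reflexive — cannot bind it (Principle A).
— Henry: subject of the clause headed by 'reminded'; does not c-command the reflexive — cannot bind it (Principle A).
— Kenji: subject of the clause headed by 'told'; c-commands the reflexive within its binding domain — allowed (Principle A).
— Liam: subject of the matrix clause; c-commands the reflexive but lies outside its binding domain — cannot bind it (Principle A).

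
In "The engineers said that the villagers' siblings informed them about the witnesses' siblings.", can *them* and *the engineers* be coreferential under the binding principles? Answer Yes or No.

*the engineers* is an R-expression; Principle C requires it to be free (not bound by any c-commanding expression).
— them: object of the clause headed by 'informed'; the pronoun does not c-command the R-expression — coreference allowed.

Yes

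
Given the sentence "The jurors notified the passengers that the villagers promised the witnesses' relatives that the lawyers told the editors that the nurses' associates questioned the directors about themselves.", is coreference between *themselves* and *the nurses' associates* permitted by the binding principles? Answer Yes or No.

*themselves* is a reflexive; Principle A requires it to be bound within its binding domain — the clause headed by 'questioned'.
— the nurses' associates: subject of the clause headed by 'questioned'; c-commands the reflexive within its binding domain — allowed (Principle A).

Yes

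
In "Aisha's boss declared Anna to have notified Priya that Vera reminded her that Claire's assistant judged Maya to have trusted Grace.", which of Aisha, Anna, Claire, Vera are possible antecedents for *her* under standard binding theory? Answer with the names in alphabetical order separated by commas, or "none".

*her* is a pronoun; Principle B requires it to be free in its binding domain — the clause headed by 'reminded'.
— Aisha: possessor inside the subject DP of the matrix clause; does not c-command the pronoun — Principle B does not apply; allowed.
— Anna: subject of the clause headed by 'notified'; c-commands the pronoun but lies outside its binding domain — allowed.
— Claire: possessor inside the subject DP of the clause headed by 'judged'; is c-commanded by the pronoun; coreference would bind this R-expression — blocked (Principle C).
— Vera: subject of the clause headed by 'reminded'; c-commands the pronoun within its binding domain — blocked (Principle B).

Aisha, Anna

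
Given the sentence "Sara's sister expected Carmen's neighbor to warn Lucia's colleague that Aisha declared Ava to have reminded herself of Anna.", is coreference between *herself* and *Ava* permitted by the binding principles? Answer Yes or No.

*herself* is a reflexive; Principle A requires it to be bound within its binding domain — the clause headed by 'reminded'.
— Ava: subject of the clause headed by 'reminded'; c-commands the reflexive within its binding domain — allowed (Principle A).

Yes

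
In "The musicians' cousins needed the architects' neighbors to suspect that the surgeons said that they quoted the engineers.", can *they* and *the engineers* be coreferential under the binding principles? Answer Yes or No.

No

*the engineers* is an R-expression; Principle C requires it to be free (not bound by any c-commanding expression).
— they: subject of the clause headed by 'quoted'; the pronoun c-commands the R-expression — coreference blocked (Principle C).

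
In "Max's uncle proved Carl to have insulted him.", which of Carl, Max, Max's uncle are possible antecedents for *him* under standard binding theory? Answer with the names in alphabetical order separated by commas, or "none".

*him* is a pronoun; Principle B requires it to be free in its binding domain — the clause headed by 'insulted'.
— Carl: subject of the clause headed by 'insulted'; c-commands the pronoun within its binding domain — blocked (Principle B).
— Max: possessor inside the subject DP of the matrix clause; does not c-command the pronoun — Principle B does not apply; allowed.
— Max's uncle: subject of the matrix clause; c-commands the pronoun but lies outside its binding domain — allowed.

Max, Max's uncle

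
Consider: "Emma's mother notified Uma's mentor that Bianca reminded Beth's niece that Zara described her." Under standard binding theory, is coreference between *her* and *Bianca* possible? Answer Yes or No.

*Bianca* is an R-expression; Principle C requires it to be free (not bound by any c-commanding expression).
— her: object of the clause headed by 'described'; the pronoun does not c-command the R-expression — coreference allowed.

Yes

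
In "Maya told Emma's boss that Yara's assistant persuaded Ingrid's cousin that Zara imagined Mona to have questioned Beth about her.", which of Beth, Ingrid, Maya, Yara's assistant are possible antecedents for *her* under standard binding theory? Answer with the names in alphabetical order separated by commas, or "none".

*her* is a pronoun; Principle B requires it to be free in its binding domain — the clause headed by 'questioned'.
— Beth: object of the clause headed by 'questioned'; c-commands the pronoun within its binding domain — blocked (Principle B).
— Ingrid: possessor inside the object DP of the clause headed by 'persuaded'; does not c-command the pronoun — Principle B does not apply; allowed.
— Maya: subject of the matrix clause; c-commands the pronoun but lies outside its binding domain — allowed.
— Yara's assistant: subject of the clause headed by 'persuaded'; c-commands the pronoun but lies outside its binding domain — allowed.

Ingrid, Maya, Yara's assistant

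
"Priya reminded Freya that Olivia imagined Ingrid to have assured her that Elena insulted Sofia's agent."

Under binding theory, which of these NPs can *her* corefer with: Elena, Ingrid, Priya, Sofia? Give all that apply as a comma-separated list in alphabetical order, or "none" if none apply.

Priya

*her* is a pronoun; Principle B requires it to be free in its binding domain — the clause headed by 'assured'.
— Elena: subject of the clause headed by 'insulted'; is c-commanded by the pronoun; coreference would bind this R-expression — blocked (Principle C).
— Ingrid: subject of the clause headed by 'assured'; c-commands the pronoun within its binding domain — blocked (Principle B).
— Priya: subject of the matrix clause; c-commands the pronoun but lies outside its binding domain — allowed.
— Sofia: possessor inside the object DP of the clause headed by 'insulted'; is c-commanded by the pronoun; coreference would bind this R-expression — blocked (Principle C).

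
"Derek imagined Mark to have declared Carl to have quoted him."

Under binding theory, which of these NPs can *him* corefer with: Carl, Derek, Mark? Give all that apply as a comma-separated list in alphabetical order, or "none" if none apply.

Derek, Mark

*him* is a pronoun; Principle B requires it to be free in its binding domain — the clause headed by 'quoted'.
— Carl: subject of the clause headed by 'quoted'; c-commands the pronoun within its binding domain — blocked (Principle B).
— Derek: subject of the matrix clause; c-commands the pronoun but lies outside its binding domain — allowed.
— Mark: subject of the clause headed by 'declared'; c-commands the pronoun but lies outside its binding domain — allowed.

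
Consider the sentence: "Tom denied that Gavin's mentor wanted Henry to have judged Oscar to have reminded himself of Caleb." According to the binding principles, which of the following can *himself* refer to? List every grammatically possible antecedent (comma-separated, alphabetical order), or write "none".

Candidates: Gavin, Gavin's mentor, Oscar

Oscar

*himself* is a reflexive; Principle A requires it to be bound within its binding domain — the clause headed by 'reminded'.
— Gavin: possessor inside the subject DP of the clause headed by 'wanted'; does not c-command the reflexive — cannot bind it (Principle A).
— Gavin's mentor: subject of the clause headed by 'wanted'; c-commands the reflexive but lies outside its binding domain — cannot bind it (Principle A).
— Oscar: subject of the clause headed by 'reminded'; c-commands the reflexive within its binding domain — allowed (Principle A).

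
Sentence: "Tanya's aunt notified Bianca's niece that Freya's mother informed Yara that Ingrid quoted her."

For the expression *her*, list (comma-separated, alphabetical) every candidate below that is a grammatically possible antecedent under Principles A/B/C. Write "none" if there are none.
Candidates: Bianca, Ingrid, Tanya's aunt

Bianca, Tanya's aunt

*her* is a pronoun; Principle B requires it to be free in its binding domain — the clause headed by 'quoted'.
— Bianca: possessor inside the object DP of the matrix clause; does not c-command the pronoun — Principle B does not apply; allowed.
— Ingrid: subject of the clause headed by 'quoted'; c-commands the pronoun within its binding domain — blocked (Principle B).
— Tanya's aunt: subject of the matrix clause; c-commands the pronoun but lies outside its binding domain — allowed.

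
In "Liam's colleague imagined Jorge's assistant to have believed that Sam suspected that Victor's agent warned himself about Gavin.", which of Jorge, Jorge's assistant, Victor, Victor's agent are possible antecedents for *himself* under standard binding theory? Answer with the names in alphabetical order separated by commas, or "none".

*himself* is a reflexive; Principle A requires it to be bound within its binding domain — the clause headed by 'warned'.
— Jorge: possessor inside the subject DP of the clause headed by 'believed'; does not c-command the reflexive — cannot bind it (Principle A).
— Jorge's assistant: subject of the clause headed by 'believed'; c-commands the reflexive but lies outside its binding domain — cannot bind it (Principle A).
— Victor: possessor inside the subject DP of the clause headed by 'warned'; does not c-command the reflexive — cannot bind it (Principle A).
— Victor's agent: subject of the clause headed by 'warned'; c-commands the reflexive within its binding domain — allowed (Principle A).

Victor's agent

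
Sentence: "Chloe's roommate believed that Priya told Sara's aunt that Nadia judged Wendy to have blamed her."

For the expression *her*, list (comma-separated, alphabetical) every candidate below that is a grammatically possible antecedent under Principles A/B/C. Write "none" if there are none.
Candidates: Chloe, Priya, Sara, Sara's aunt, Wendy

Chloe, Priya, Sara, Sara's aunt

*her* is a pronoun; Principle B requires it to be free in its binding domain — the clause headed by 'blamed'.
— Chloe: possessor inside the subject DP of the matrix clause; does not c-command the pronoun — Principle B does not apply; allowed.
— Priya: subject of the clause headed by 'told'; c-commands the pronoun but lies outside its binding domain — allowed.
— Sara: possessor inside the object DP of the clause headed by 'told'; does not c-command the pronoun — Principle B does not apply; allowed.
— Sara's aunt: object of the clause headed by 'told'; c-commands the pronoun but lies outside its binding domain — allowed.
— Wendy: subject of the clause headed by 'blamed'; c-commands the pronoun within its binding domain — blocked (Principle B).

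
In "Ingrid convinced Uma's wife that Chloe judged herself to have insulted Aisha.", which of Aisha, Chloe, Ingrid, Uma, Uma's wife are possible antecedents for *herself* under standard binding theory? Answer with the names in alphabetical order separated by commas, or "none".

Chloe

*herself* is a reflexive; Principle A requires it to be bound within its binding domain — the clause headed by 'judged'.
— Aisha: object of the clause headed by 'insulted'; does not c-command the reflexive — cannot bind it (Principle A).
— Chloe: subject of the clause headed by 'judged'; c-commands the reflexive within its binding domain — allowed (Principle A).
— Ingrid: subject of the matrix clause; c-commands the reflexive but lies outside its binding domain — cannot bind it (Principle A).
— Uma: possessor inside the object DP of the matrix clause; does not c-command the reflexive — cannot bind it (Principle A).
— Uma's wife: object of the matrix clause; c-commands the reflexive but lies outside its binding domain — cannot bind it (Principle A).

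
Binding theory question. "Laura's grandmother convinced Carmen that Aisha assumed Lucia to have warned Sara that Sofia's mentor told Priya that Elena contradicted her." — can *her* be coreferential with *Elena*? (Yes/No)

*her* is a pronoun; Principle B requires it to be free in its binding domain — the clause headed by 'contradicted'.
— Elena: subject of the clause headed by 'contradicted'; c-commands the pronoun within its binding domain — blocked (Principle B).

No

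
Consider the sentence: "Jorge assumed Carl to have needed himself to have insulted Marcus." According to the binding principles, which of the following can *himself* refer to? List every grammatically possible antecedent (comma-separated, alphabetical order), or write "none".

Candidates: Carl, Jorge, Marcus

*himself* is a reflexive; Principle A requires it to be bound within its binding domain — the clause headed by 'needed'.
— Carl: subject of the clause headed by 'needed'; c-commands the reflexive within its binding domain — allowed (Principle A).
— Jorge: subject of the matrix clause; c-commands the reflexive but lies outside its binding domain — cannot bind it (Principle A).
— Marcus: object of the clause headed by 'insulted'; does not c-command the reflexive — cannot bind it (Principle A).

Carl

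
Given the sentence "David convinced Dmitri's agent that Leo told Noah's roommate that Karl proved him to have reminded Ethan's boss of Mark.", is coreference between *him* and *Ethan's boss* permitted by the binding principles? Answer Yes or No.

*him* is a pronoun; Principle B requires it to be free in its binding domain — the clause headed by 'proved'.
— Ethan's boss: object of the clause headed by 'reminded'; is c-commanded by the pronoun; coreference would bind this R-expression — blocked (Principle C).

No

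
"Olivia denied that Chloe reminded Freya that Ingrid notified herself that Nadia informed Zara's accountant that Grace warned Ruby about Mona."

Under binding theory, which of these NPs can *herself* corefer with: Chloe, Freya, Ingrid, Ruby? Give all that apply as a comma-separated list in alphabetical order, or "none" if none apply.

Ingrid

*herself* is a reflexive; Principle A requires it to be bound within its binding domain — the clause headed by 'notified'.
— Chloe: subject of the clause headed by 'reminded'; c-commands the reflexive but lies outside its binding domain — cannot bind it (Principle A).
— Freya: object of the clause headed by 'reminded'; c-commands the reflexive but lies outside its binding domain — cannot bind it (Principle A).
— Ingrid: subject of the clause headed by 'notified'; c-commands the reflexive within its binding domain — allowed (Principle A).
— Ruby: object of the clause headed by 'warned'; does not c-command the reflexive — cannot bind it (Principle A).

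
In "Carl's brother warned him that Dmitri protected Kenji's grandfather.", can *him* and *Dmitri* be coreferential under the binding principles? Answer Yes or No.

No

*Dmitri* is an R-expression; Principle C requires it to be free (not bound by any c-commanding expression).
— him: object of the matrix clause; the pronoun c-commands the R-expression — coreference blocked (Principle C).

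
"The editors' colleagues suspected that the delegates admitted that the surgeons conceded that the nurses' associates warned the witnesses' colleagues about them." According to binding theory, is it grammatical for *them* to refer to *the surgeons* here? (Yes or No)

*the surgeons* is an R-expression; Principle C requires it to be free (not bound by any c-commanding expression).
— them: second object of the clause headed by 'warned'; the pronoun does not c-command the R-expression — coreference allowed.

Yes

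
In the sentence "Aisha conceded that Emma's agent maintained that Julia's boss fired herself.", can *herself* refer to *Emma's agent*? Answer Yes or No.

*herself* is a reflexive; Principle A requires it to be bound within its binding domain — the clause headed by 'fired'.
— Emma's agent: subject of the clause headed by 'maintained'; c-commands the reflexive but lies outside its binding domain — cannot bind it (Principle A).

No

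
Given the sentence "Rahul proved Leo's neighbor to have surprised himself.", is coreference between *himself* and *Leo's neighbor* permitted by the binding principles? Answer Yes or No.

Yes

*himself* is a reflexive; Principle A requires it to be bound within its binding domain — the clause headed by 'surprised'.
— Leo's neighbor: subject of the clause headed by 'surprised'; c-commands the reflexive within its binding domain — allowed (Principle A).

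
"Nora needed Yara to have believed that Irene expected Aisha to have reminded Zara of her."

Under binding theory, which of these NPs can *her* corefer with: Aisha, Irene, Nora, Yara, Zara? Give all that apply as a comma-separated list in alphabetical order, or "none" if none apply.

Irene, Nora, Yara

*her* is a pronoun; Principle B requires it to be free in its binding domain — the clause headed by 'reminded'.
— Aisha: subject of the clause headed by 'reminded'; c-commands the pronoun within its binding domain — blocked (Principle B).
— Irene: subject of the clause headed by 'expected'; c-commands the pronoun but lies outside its binding domain — allowed.
— Nora: subject of the matrix clause; c-commands the pronoun but lies outside its binding domain — allowed.
— Yara: subject of the clause headed by 'believed'; c-commands the pronoun but lies outside its binding domain — allowed.
— Zara: object of the clause headed by 'reminded'; c-commands the pronoun within its binding domain — blocked (Principle B).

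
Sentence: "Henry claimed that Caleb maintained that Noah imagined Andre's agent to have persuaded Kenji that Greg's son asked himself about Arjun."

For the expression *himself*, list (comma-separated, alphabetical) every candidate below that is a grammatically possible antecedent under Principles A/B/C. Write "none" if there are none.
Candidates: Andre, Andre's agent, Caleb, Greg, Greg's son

Greg's son

*himself* is a reflexive; Principle A requires it to be bound within its binding domain — the clause headed by 'asked'.
— Andre: possessor inside the subject DP of the clause headed by 'persuaded'; does not c-command the reflexive — cannot bind it (Principle A).
— Andre's agent: subject of the clause headed by 'persuaded'; c-commands the reflexive but lies outside its binding domain — cannot bind it (Principle A).
— Caleb: subject of the clause headed by 'maintained'; c-commands the reflexive but lies outside its binding domain — cannot bind it (Principle A).
— Greg: possessor inside the subject DP of the clause headed by 'asked'; does not c-command the reflexive — cannot bind it (Principle A).
— Greg's son: subject of the clause headed by 'asked'; c-commands the reflexive within its binding domain — allowed (Principle A).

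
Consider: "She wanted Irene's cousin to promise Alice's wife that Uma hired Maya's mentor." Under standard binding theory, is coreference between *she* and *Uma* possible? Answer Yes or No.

No

*Uma* is an R-expression; Principle C requires it to be free (not bound by any c-commanding expression).
— she: subject of the matrix clause; the pronoun c-commands the R-expression — coreference blocked (Principle C).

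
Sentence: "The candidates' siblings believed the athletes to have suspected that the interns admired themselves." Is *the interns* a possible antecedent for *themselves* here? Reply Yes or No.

Yes

*themselves* is a reflexive; Principle A requires it to be bound within its binding domain — the clause headed by 'admired'.
— the interns: subject of the clause headed by 'admired'; c-commands the reflexive within its binding domain — allowed (Principle A).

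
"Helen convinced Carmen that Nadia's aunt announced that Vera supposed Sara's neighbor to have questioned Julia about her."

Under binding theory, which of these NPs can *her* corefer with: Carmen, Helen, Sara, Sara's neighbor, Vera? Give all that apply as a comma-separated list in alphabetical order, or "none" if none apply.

Carmen, Helen, Sara, Vera

*her* is a pronoun; Principle B requires it to be free in its binding domain — the clause headed by 'questioned'.
— Carmen: object of the matrix clause; c-commands the pronoun but lies outside its binding domain — allowed.
— Helen: subject of the matrix clause; c-commands the pronoun but lies outside its binding domain — allowed.
— Sara: possessor inside the subject DP of the clause headed by 'questioned'; does not c-command the pronoun — Principle B does not apply; allowed.
— Sara's neighbor: subject of the clause headed by 'questioned'; c-commands the pronoun within its binding domain — blocked (Principle B).
— Vera: subject of the clause headed by 'supposed'; c-commands the pronoun but lies outside its binding domain — allowed.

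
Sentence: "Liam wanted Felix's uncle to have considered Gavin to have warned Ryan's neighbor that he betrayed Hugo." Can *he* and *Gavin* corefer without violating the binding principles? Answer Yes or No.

Yes

*Gavin* is an R-expression; Principle C requires it to be free (not bound by any c-commanding expression).
— he: subject of the clause headed by 'betrayed'; the pronoun does not c-command the R-expression — coreference allowed.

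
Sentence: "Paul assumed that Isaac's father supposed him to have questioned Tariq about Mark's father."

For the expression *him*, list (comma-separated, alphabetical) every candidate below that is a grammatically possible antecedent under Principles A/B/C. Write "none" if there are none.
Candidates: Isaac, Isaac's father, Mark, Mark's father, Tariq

*him* is a pronoun; Principle B requires it to be free in its binding domain — the clause headed by 'supposed'.
— Isaac: possessor inside the subject DP of the clause headed by 'supposed'; does not c-command the pronoun — Principle B does not apply; allowed.
— Isaac's father: subject of the clause headed by 'supposed'; c-commands the pronoun within its binding domain — blocked (Principle B).
— Mark: possessor inside the second object DP of the clause headed by 'questioned'; is c-commanded by the pronoun; coreference would bind this R-expression — blocked (Principle C).
— Mark's father: second object of the clause headed by 'questioned'; is c-commanded by the pronoun; coreference would bind this R-expression — blocked (Principle C).
— Tariq: object of the clause headed by 'questioned'; is c-commanded by the pronoun; coreference would bind this R-expression — blocked (Principle C).

Isaac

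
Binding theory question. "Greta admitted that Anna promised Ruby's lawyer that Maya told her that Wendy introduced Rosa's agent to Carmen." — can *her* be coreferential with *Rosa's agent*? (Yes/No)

*her* is a pronoun; Principle B requires it to be free in its binding domain — the clause headed by 'told'.
— Rosa's agent: object of the clause headed by 'introduced'; is c-commanded by the pronoun; coreference would bind this R-expression — blocked (Principle C).

No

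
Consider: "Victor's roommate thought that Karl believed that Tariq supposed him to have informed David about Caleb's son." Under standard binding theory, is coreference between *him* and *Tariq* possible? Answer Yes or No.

*Tariq* is an R-expression; Principle C requires it to be free (not bound by any c-commanding expression).
— him: subject of the clause headed by 'informed'; the R-expression locally c-commands the pronoun — coreference blocked (Principle B on the pronoun).

No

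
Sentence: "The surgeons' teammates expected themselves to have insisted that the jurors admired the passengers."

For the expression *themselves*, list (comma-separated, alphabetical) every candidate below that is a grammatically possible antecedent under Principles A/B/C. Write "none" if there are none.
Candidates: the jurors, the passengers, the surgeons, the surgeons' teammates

the surgeons' teammates

*themselves* is a reflexive; Principle A requires it to be bound within its binding domain — the matrix clause.
— the jurors: subject of the clause headed by 'admired'; does not c-command the reflexive — cannot bind it (Principle A).
— the passengers: object of the clause headed by 'admired'; does not c-command the reflexive — cannot bind it (Principle A).
— the surgeons: possessor inside the subject DP of the matrix clause; does not c-command the reflexive — cannot bind it (Principle A).
— the surgeons' teammates: subject of the matrix clause; c-commands the reflexive within its binding domain — allowed (Principle A).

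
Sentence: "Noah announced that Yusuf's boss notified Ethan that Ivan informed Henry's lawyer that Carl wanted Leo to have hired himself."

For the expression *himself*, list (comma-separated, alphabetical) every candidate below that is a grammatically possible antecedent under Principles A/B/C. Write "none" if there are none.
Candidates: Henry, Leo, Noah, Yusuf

Leo

*himself* is a reflexive; Principle A requires it to be bound within its binding domain — the clause headed by 'hired'.
— Henry: possessor inside the object DP of the clause headed by 'informed'; does not c-command the reflexive — cannot bind it (Principle A).
— Leo: subject of the clause headed by 'hired'; c-commands the reflexive within its binding domain — allowed (Principle A).
— Noah: subject of the matrix clause; c-commands the reflexive but lies outside its binding domain — cannot bind it (Principle A).
— Yusuf: possessor inside the subject DP of the clause headed by 'notified'; does not c-command the reflexive — cannot bind it (Principle A).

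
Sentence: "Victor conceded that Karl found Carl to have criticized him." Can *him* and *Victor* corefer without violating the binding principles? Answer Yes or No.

*Victor* is an R-expression; Principle C requires it to be free (not bound by any c-commanding expression).
— him: object of the clause headed by 'criticized'; the pronoun does not c-command the R-expression — coreference allowed.

Yes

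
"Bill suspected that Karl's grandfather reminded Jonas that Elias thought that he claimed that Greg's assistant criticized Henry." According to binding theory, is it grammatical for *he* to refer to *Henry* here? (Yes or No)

No

*Henry* is an R-expression; Principle C requires it to be free (not bound by any c-commanding expression).
— he: subject of the clause headed by 'claimed'; the pronoun c-commands the R-expression — coreference blocked (Principle C).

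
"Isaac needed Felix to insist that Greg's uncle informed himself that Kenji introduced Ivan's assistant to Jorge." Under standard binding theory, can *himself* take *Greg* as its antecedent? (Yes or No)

No

*himself* is a reflexive; Principle A requires it to be bound within its binding domain — the clause headed by 'informed'.
— Greg: possessor inside the subject DP of the clause headed by 'informed'; does not c-command the reflexive — cannot bind it (Principle A).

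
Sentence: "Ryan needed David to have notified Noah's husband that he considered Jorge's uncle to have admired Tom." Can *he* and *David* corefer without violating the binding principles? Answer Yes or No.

*David* is an R-expression; Principle C requires it to be free (not bound by any c-commanding expression).
— he: subject of the clause headed by 'considered'; the pronoun does not c-command the R-expression — coreference allowed.

Yes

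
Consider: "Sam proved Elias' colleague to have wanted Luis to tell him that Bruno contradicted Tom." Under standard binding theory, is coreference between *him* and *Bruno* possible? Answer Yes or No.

*Bruno* is an R-expression; Principle C requires it to be free (not bound by any c-commanding expression).
— him: object of the clause headed by 'tell'; the pronoun c-commands the R-expression — coreference blocked (Principle C).

No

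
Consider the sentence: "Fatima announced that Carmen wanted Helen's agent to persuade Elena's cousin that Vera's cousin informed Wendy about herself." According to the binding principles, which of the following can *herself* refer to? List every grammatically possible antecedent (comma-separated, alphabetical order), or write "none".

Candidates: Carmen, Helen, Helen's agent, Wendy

Wendy

*herself* is a reflexive; Principle A requires it to be bound within its binding domain — the clause headed by 'informed'.
— Carmen: subject of the clause headed by 'wanted'; c-commands the reflexive but lies outside its binding domain — cannot bind it (Principle A).
— Helen: possessor inside the subject DP of the clause headed by 'persuade'; does not c-command the reflexive — cannot bind it (Principle A).
— Helen's agent: subject of the clause headed by 'persuade'; c-commands the reflexive but lies outside its binding domain — cannot bind it (Principle A).
— Wendy: object of the clause headed by 'informed'; c-commands the reflexive within its binding domain — allowed (Principle A).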